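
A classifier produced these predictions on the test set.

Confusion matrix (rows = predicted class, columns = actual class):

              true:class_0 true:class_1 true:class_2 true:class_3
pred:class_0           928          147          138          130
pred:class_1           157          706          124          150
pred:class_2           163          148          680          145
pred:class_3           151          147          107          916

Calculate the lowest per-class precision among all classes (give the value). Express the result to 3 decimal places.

0.599

Per-class precision (TP/(TP+FP)):
  class_0: TP=928, FP=147+138+130=415 → 928/1343 = 0.6910
  class_1: TP=706, FP=157+124+150=431 → 706/1137 = 0.6209
  class_2: TP=680, FP=163+148+145=456 → 680/1136 = 0.5986
  class_3: TP=916, FP=151+147+107=405 → 916/1321 = 0.6934
Lowest is class 'class_2' with precision = 0.599.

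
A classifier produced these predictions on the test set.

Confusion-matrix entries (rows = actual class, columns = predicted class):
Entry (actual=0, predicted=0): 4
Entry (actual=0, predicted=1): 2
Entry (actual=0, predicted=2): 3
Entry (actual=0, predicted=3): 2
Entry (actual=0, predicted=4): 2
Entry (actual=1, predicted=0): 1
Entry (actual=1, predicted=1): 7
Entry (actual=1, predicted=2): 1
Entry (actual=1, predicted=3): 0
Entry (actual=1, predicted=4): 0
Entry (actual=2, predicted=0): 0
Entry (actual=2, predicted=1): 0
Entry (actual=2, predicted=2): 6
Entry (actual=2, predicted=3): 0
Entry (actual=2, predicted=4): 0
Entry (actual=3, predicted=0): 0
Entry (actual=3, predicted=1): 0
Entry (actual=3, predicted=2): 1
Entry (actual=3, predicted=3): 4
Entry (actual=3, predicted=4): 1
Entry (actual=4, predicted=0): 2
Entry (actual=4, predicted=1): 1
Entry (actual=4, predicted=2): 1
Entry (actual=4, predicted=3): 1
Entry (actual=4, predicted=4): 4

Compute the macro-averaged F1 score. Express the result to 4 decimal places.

Per-class F1 score (2·TP/(2·TP+FP+FN)):
  0: TP=4, FP=1+0+0+2=3, FN=2+3+2+2=9 → 8/20 = 0.40000
  1: TP=7, FP=2+0+0+1=3, FN=1+1+0+0=2 → 14/19 = 0.73684
  2: TP=6, FP=3+1+1+1=6, FN=0+0+0+0=0 → 12/18 = 0.66667
  3: TP=4, FP=2+0+0+1=3, FN=0+0+1+1=2 → 8/13 = 0.61538
  4: TP=4, FP=2+0+0+1=3, FN=2+1+1+1=5 → 8/16 = 0.50000
Macro-F1 score = mean = (0.40000 + 0.73684 + 0.66667 + 0.61538 + 0.50000) / 5 = 0.5838

0.5838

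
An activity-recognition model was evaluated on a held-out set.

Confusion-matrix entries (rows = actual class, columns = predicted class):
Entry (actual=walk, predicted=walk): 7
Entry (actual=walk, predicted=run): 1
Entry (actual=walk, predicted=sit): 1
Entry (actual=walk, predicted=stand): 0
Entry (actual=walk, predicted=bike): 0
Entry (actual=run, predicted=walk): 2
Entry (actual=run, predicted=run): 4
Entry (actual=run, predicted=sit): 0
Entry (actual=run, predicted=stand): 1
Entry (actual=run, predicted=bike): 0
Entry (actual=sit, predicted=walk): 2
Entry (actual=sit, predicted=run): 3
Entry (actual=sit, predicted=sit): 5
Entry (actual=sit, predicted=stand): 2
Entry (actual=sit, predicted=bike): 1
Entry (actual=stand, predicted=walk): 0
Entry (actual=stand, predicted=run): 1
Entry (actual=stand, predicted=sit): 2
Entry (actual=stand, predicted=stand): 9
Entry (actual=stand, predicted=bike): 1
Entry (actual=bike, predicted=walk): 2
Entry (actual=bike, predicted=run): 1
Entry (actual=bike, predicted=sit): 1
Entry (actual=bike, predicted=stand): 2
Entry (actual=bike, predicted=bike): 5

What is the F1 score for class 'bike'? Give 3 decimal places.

0.556

F1 score = 2·TP/(2·TP+FP+FN).
bike: TP=5, FP=0+0+1+1=2, FN=2+1+1+2=6 → 10/18 = 0.5556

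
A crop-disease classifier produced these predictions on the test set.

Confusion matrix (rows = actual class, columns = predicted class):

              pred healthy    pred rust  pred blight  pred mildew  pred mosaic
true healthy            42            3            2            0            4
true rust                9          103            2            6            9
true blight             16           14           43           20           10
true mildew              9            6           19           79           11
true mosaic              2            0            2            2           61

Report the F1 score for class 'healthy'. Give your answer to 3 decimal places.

One-vs-rest for 'healthy': TP = diagonal; FP = other classes predicted 'healthy'; FN = 'healthy' predicted as other.
F1 score = 2·TP/(2·TP+FP+FN).
healthy: TP=42, FP=9+16+9+2=36, FN=3+2+0+4=9 → 84/129 = 0.6512

0.651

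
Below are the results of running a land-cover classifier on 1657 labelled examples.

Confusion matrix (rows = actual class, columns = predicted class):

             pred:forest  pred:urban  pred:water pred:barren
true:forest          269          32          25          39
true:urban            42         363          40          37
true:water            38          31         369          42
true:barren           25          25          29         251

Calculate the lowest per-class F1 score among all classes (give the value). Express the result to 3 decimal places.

0.718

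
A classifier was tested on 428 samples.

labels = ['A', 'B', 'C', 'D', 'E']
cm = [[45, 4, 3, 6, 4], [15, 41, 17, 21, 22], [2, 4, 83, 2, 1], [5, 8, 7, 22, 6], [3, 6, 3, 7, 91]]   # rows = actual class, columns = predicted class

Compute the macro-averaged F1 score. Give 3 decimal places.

0.629

Per-class F1 score (2·TP/(2·TP+FP+FN)):
  A: TP=45, FP=15+2+5+3=25, FN=4+3+6+4=17 → 90/132 = 0.6818
  B: TP=41, FP=4+4+8+6=22, FN=15+17+21+22=75 → 82/179 = 0.4581
  C: TP=83, FP=3+17+7+3=30, FN=2+4+2+1=9 → 166/205 = 0.8098
  D: TP=22, FP=6+21+2+7=36, FN=5+8+7+6=26 → 44/106 = 0.4151
  E: TP=91, FP=4+22+1+6=33, FN=3+6+3+7=19 → 182/234 = 0.7778
Macro-F1 score = mean = (0.6818 + 0.4581 + 0.8098 + 0.4151 + 0.7778) / 5 = 0.629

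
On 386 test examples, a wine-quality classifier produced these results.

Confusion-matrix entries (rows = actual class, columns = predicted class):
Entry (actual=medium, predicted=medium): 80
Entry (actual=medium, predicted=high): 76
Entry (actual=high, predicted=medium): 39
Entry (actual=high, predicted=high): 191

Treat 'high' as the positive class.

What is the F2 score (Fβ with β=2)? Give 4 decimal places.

0.8045

Fβ = (1+β²)·TP / ((1+β²)·TP + β²·FN + FP), with β²=4
= 5·191 / (5·191 + 4·39 + 76) = 0.8045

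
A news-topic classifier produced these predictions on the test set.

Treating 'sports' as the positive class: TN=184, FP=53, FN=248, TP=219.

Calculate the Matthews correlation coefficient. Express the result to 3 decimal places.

0.238

MCC = (TP·TN − FP·FN) / √((TP+FP)(TP+FN)(TN+FP)(TN+FN))
Numerator = 219·184 − 53·248 = 27152
Denominator = √(272·467·237·432) = √13005225216 = 114040.4543
MCC = 27152 / 114040.4543 = 0.238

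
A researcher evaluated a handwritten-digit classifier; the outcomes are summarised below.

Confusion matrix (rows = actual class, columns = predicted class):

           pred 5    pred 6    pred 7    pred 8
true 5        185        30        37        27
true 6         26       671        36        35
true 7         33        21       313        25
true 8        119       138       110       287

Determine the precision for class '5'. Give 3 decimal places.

precision = TP/(TP+FP).
5: TP=185, FP=26+33+119=178 → 185/363 = 0.5096

0.510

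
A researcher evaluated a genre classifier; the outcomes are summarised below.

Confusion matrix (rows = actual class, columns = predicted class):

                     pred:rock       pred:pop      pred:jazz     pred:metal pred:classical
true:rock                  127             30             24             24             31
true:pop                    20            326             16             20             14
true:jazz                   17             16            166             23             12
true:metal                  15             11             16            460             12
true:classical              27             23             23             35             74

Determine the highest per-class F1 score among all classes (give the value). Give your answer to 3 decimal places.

0.855

Per-class F1 score (2·TP/(2·TP+FP+FN)):
  rock: TP=127, FP=20+17+15+27=79, FN=30+24+24+31=109 → 254/442 = 0.5747
  pop: TP=326, FP=30+16+11+23=80, FN=20+16+20+14=70 → 652/802 = 0.8130
  jazz: TP=166, FP=24+16+16+23=79, FN=17+16+23+12=68 → 332/479 = 0.6931
  metal: TP=460, FP=24+20+23+35=102, FN=15+11+16+12=54 → 920/1076 = 0.8550
  classical: TP=74, FP=31+14+12+12=69, FN=27+23+23+35=108 → 148/325 = 0.4554
Highest is class 'metal' with F1 score = 0.855.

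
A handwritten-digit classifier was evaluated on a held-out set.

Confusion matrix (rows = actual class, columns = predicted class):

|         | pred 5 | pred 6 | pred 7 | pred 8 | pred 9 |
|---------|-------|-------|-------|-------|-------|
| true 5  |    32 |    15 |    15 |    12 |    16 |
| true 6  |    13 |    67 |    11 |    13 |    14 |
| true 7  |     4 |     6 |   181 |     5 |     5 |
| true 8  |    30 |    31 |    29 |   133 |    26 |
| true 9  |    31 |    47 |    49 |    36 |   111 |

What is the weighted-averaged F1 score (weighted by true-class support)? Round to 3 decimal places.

0.556

Per-class F1 score (2·TP/(2·TP+FP+FN)):
  5: TP=32, FP=13+4+30+31=78, FN=15+15+12+16=58 → 64/200 = 0.3200
  6: TP=67, FP=15+6+31+47=99, FN=13+11+13+14=51 → 134/284 = 0.4718
  7: TP=181, FP=15+11+29+49=104, FN=4+6+5+5=20 → 362/486 = 0.7449
  8: TP=133, FP=12+13+5+36=66, FN=30+31+29+26=116 → 266/448 = 0.5938
  9: TP=111, FP=16+14+5+26=61, FN=31+47+49+36=163 → 222/446 = 0.4978
Weighted-F1 score = Σ (supportᵢ/N)·F1 scoreᵢ with N=932: (90/932)·0.3200 + (118/932)·0.4718 + (201/932)·0.7449 + (249/932)·0.5938 + (274/932)·0.4978 = 0.556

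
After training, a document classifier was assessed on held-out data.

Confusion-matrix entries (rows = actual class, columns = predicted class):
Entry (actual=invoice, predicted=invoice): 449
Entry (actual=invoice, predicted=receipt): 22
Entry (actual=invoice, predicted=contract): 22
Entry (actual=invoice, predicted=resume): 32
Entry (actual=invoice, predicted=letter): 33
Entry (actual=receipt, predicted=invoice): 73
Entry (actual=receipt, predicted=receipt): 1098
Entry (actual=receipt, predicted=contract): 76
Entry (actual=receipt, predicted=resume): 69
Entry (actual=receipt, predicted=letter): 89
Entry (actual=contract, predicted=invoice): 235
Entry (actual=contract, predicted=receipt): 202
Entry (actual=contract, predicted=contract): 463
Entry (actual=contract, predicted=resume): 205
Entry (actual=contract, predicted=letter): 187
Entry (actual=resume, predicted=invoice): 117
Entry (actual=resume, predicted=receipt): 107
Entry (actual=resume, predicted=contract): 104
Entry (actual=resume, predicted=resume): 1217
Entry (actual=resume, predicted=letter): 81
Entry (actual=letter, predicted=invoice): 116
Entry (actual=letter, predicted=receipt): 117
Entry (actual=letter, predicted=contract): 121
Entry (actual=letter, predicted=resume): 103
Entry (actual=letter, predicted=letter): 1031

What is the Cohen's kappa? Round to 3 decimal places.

0.581

Observed agreement pₒ = trace/N = 4258/6369 = 0.6686
Expected agreement pₑ = Σ (rowᵢ·colᵢ)/N² = (558·990 + 1405·1546 + 1292·786 + 1626·1626 + 1488·1421)/6369² = 0.2095
κ = (pₒ − pₑ)/(1 − pₑ) = (0.6686 − 0.2095)/(1 − 0.2095) = 0.581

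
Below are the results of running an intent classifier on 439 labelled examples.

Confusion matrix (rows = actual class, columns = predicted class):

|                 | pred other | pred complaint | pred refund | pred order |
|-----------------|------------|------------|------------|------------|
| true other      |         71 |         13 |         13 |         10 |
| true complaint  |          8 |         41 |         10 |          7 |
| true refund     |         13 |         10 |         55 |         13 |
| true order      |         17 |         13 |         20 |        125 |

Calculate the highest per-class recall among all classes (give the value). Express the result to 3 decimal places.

Per-class recall (TP/(TP+FN)):
  other: TP=71, FN=13+13+10=36 → 71/107 = 0.6636
  complaint: TP=41, FN=8+10+7=25 → 41/66 = 0.6212
  refund: TP=55, FN=13+10+13=36 → 55/91 = 0.6044
  order: TP=125, FN=17+13+20=50 → 125/175 = 0.7143
Highest is class 'order' with recall = 0.714.

0.714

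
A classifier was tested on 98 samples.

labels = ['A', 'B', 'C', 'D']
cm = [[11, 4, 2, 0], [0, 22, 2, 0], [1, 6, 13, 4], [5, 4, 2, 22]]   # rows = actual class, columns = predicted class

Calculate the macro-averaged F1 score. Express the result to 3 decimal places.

0.683

Per-class F1 score (2·TP/(2·TP+FP+FN)):
  A: TP=11, FP=0+1+5=6, FN=4+2+0=6 → 22/34 = 0.6471
  B: TP=22, FP=4+6+4=14, FN=0+2+0=2 → 44/60 = 0.7333
  C: TP=13, FP=2+2+2=6, FN=1+6+4=11 → 26/43 = 0.6047
  D: TP=22, FP=0+0+4=4, FN=5+4+2=11 → 44/59 = 0.7458
Macro-F1 score = mean = (0.6471 + 0.7333 + 0.6047 + 0.7458) / 4 = 0.683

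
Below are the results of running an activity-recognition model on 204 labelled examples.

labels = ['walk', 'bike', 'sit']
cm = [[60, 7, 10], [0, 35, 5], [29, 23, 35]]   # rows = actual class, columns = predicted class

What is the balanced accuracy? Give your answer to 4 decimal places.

Balanced accuracy = mean of per-class recall.
  walk: recall = 60/77 = 0.77922
  bike: recall = 35/40 = 0.87500
  sit: recall = 35/87 = 0.40230
Mean = (0.77922 + 0.87500 + 0.40230) / 3 = 0.6855

0.6855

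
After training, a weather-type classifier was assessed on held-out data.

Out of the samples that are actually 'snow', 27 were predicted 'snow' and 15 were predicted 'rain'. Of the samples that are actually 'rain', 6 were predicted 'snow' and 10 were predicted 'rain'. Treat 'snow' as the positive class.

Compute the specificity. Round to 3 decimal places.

Specificity = TN/(TN+FP) = 10/(10+6) = 0.625

0.625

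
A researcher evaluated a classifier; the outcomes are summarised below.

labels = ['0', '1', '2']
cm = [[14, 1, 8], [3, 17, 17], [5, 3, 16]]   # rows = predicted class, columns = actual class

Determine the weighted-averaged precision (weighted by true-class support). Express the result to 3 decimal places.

0.600

Per-class precision (TP/(TP+FP)):
  0: TP=14, FP=1+8=9 → 14/23 = 0.6087
  1: TP=17, FP=3+17=20 → 17/37 = 0.4595
  2: TP=16, FP=5+3=8 → 16/24 = 0.6667
Weighted-precision = Σ (supportᵢ/N)·precisionᵢ with N=84: (22/84)·0.6087 + (21/84)·0.4595 + (41/84)·0.6667 = 0.600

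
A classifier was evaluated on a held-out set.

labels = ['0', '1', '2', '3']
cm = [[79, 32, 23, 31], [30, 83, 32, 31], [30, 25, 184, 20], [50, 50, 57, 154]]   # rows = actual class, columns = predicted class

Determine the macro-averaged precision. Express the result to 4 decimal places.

Per-class precision (TP/(TP+FP)):
  0: TP=79, FP=30+30+50=110 → 79/189 = 0.41799
  1: TP=83, FP=32+25+50=107 → 83/190 = 0.43684
  2: TP=184, FP=23+32+57=112 → 184/296 = 0.62162
  3: TP=154, FP=31+31+20=82 → 154/236 = 0.65254
Macro-precision = mean = (0.41799 + 0.43684 + 0.62162 + 0.65254) / 4 = 0.5322

0.5322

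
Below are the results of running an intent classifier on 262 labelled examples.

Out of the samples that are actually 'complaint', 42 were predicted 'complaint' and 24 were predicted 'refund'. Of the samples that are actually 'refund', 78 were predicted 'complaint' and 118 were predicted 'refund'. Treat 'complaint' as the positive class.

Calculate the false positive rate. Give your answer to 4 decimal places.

0.3980

FPR = FP/(FP+TN) = 78/(78+118) = 0.3980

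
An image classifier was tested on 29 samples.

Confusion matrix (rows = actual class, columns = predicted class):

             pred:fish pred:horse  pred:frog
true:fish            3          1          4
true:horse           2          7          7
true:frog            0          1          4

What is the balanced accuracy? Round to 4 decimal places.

0.5375

Balanced accuracy = mean of per-class recall.
  fish: recall = 3/8 = 0.37500
  horse: recall = 7/16 = 0.43750
  frog: recall = 4/5 = 0.80000
Mean = (0.37500 + 0.43750 + 0.80000) / 3 = 0.5375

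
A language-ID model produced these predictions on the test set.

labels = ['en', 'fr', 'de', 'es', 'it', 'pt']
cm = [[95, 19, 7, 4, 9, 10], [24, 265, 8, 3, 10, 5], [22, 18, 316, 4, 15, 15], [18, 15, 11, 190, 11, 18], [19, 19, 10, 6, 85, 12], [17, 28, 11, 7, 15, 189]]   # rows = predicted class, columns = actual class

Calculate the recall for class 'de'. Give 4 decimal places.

0.8705

recall = TP/(TP+FN).
de: TP=316, FN=7+8+11+10+11=47 → 316/363 = 0.87052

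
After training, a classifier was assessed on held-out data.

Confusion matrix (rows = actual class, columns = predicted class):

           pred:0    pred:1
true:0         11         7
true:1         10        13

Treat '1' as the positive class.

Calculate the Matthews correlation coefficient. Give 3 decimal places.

0.175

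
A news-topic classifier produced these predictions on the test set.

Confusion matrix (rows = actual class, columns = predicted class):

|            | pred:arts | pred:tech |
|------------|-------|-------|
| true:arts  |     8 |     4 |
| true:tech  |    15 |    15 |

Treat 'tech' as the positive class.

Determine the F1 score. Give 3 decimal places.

0.612

Precision = TP/(TP+FP) = 15/19 = 0.7895
Recall = TP/(TP+FN) = 15/30 = 0.5000
F1 = 2·TP/(2·TP+FP+FN) = 30/49 = 0.612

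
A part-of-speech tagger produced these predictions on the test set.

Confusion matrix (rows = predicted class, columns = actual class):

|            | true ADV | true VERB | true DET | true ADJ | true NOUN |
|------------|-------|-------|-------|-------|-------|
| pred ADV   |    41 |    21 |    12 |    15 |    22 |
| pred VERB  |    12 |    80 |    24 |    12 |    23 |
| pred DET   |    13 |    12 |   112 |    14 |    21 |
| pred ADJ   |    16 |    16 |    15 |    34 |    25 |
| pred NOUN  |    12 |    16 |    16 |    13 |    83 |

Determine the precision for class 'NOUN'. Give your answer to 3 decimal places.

0.593

precision = TP/(TP+FP).
NOUN: TP=83, FP=12+16+16+13=57 → 83/140 = 0.5929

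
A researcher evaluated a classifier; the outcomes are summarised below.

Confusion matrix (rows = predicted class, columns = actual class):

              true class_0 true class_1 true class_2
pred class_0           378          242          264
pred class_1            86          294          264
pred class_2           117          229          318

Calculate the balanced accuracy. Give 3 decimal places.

0.470

Balanced accuracy = mean of per-class recall.
  class_0: recall = 378/581 = 0.6506
  class_1: recall = 294/765 = 0.3843
  class_2: recall = 318/846 = 0.3759
Mean = (0.6506 + 0.3843 + 0.3759) / 3 = 0.470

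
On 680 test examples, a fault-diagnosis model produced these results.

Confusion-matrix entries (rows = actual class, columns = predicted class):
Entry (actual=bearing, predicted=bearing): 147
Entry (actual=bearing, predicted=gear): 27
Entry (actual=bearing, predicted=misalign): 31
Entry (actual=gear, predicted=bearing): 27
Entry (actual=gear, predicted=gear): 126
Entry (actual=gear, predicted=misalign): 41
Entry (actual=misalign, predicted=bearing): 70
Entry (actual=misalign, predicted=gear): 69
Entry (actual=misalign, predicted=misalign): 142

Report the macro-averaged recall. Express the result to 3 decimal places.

Per-class recall (TP/(TP+FN)):
  bearing: TP=147, FN=27+31=58 → 147/205 = 0.7171
  gear: TP=126, FN=27+41=68 → 126/194 = 0.6495
  misalign: TP=142, FN=70+69=139 → 142/281 = 0.5053
Macro-recall = mean = (0.7171 + 0.6495 + 0.5053) / 3 = 0.624

0.624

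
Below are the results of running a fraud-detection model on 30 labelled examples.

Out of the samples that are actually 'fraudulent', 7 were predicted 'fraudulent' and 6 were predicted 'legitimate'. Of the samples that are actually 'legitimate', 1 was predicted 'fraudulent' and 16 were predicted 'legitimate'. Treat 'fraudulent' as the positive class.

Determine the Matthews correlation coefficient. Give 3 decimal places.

MCC = (TP·TN − FP·FN) / √((TP+FP)(TP+FN)(TN+FP)(TN+FN))
Numerator = 7·16 − 1·6 = 106
Denominator = √(8·13·17·22) = √38896 = 197.2207
MCC = 106 / 197.2207 = 0.537

0.537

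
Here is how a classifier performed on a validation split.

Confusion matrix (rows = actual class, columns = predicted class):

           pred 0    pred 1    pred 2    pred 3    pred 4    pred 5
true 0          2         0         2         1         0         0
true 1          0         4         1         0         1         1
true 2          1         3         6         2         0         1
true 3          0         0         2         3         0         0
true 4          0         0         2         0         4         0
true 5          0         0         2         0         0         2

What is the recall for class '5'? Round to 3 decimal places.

0.500

Take TP from the diagonal, FP from the rest of the '5' prediction marginal, FN from the rest of the '5' actual marginal.
recall = TP/(TP+FN).
5: TP=2, FN=0+0+2+0+0=2 → 2/4 = 0.5000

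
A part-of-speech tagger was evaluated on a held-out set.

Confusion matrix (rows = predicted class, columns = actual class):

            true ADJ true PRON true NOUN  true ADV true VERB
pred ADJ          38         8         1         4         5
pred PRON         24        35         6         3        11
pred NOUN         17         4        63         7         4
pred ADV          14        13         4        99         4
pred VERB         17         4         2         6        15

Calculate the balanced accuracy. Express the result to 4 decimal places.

0.5876

Balanced accuracy = mean of per-class recall.
  ADJ: recall = 38/110 = 0.34545
  PRON: recall = 35/64 = 0.54688
  NOUN: recall = 63/76 = 0.82895
  ADV: recall = 99/119 = 0.83193
  VERB: recall = 15/39 = 0.38462
Mean = (0.34545 + 0.54688 + 0.82895 + 0.83193 + 0.38462) / 5 = 0.5876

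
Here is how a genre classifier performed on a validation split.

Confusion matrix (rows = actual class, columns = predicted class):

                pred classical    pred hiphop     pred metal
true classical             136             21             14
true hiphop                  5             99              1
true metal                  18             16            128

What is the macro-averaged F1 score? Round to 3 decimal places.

0.828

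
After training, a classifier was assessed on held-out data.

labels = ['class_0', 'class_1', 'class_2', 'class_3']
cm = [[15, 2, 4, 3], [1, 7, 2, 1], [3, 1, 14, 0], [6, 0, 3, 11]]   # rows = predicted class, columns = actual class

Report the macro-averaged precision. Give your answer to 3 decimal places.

Per-class precision (TP/(TP+FP)):
  class_0: TP=15, FP=2+4+3=9 → 15/24 = 0.6250
  class_1: TP=7, FP=1+2+1=4 → 7/11 = 0.6364
  class_2: TP=14, FP=3+1+0=4 → 14/18 = 0.7778
  class_3: TP=11, FP=6+0+3=9 → 11/20 = 0.5500
Macro-precision = mean = (0.6250 + 0.6364 + 0.7778 + 0.5500) / 4 = 0.647

0.647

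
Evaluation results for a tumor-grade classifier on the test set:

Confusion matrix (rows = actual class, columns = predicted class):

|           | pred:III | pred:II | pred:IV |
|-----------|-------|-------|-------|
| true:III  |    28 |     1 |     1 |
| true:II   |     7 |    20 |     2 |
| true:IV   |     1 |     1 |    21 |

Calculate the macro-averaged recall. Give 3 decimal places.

Per-class recall (TP/(TP+FN)):
  III: TP=28, FN=1+1=2 → 28/30 = 0.9333
  II: TP=20, FN=7+2=9 → 20/29 = 0.6897
  IV: TP=21, FN=1+1=2 → 21/23 = 0.9130
Macro-recall = mean = (0.9333 + 0.6897 + 0.9130) / 3 = 0.845

0.845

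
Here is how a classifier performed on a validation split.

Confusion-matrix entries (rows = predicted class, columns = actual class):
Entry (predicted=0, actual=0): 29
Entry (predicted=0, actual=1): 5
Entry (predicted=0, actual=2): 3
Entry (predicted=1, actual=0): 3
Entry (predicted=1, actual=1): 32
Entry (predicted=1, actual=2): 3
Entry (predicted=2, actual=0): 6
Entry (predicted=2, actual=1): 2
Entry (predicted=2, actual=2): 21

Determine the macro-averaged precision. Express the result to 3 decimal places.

Per-class precision (TP/(TP+FP)):
  0: TP=29, FP=5+3=8 → 29/37 = 0.7838
  1: TP=32, FP=3+3=6 → 32/38 = 0.8421
  2: TP=21, FP=6+2=8 → 21/29 = 0.7241
Macro-precision = mean = (0.7838 + 0.8421 + 0.7241) / 3 = 0.783

0.783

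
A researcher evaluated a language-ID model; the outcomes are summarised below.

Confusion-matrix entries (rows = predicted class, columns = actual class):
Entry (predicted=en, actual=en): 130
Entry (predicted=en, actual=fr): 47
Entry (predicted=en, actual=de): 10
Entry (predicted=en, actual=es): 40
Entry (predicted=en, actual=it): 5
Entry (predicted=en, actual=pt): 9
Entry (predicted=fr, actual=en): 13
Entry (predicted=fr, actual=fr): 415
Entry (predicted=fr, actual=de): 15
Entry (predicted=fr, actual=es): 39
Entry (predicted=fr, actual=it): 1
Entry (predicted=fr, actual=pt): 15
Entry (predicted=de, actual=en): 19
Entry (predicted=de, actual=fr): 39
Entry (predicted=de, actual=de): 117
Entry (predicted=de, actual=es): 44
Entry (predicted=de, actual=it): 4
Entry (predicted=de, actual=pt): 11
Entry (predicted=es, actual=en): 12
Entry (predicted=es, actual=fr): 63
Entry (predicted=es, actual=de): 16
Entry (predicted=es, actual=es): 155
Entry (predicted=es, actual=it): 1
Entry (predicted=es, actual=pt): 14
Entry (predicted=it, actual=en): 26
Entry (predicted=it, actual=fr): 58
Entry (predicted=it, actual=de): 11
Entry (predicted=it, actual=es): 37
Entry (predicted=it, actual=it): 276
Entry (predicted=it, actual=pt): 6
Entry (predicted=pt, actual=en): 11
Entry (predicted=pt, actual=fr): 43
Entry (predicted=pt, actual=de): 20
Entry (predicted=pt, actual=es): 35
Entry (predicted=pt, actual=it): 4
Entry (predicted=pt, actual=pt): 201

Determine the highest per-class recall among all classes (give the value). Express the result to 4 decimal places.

Per-class recall (TP/(TP+FN)):
  en: TP=130, FN=13+19+12+26+11=81 → 130/211 = 0.61611
  fr: TP=415, FN=47+39+63+58+43=250 → 415/665 = 0.62406
  de: TP=117, FN=10+15+16+11+20=72 → 117/189 = 0.61905
  es: TP=155, FN=40+39+44+37+35=195 → 155/350 = 0.44286
  it: TP=276, FN=5+1+4+1+4=15 → 276/291 = 0.94845
  pt: TP=201, FN=9+15+11+14+6=55 → 201/256 = 0.78516
Highest is class 'it' with recall = 0.9485.

0.9485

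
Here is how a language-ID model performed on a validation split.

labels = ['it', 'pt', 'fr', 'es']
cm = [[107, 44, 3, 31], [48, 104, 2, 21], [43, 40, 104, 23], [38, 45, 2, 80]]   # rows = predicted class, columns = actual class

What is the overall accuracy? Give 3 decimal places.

Accuracy = trace / total = (107+104+104+80=395) / 735 = 395/735 = 0.537

0.537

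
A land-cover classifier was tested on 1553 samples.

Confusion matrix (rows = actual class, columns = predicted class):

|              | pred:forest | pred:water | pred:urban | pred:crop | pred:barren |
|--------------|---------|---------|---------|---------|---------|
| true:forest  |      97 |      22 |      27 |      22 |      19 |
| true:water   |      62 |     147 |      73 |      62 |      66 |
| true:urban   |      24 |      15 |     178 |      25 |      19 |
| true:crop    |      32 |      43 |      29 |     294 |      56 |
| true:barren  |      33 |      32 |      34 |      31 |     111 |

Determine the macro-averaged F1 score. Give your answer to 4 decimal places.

0.5145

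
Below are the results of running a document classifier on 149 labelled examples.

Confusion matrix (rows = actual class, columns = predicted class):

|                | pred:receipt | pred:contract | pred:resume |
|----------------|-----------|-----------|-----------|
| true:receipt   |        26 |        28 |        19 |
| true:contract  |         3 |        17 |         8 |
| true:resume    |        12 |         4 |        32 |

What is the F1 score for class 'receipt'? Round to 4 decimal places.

Take TP from the diagonal, FP from the rest of the 'receipt' prediction marginal, FN from the rest of the 'receipt' actual marginal.
F1 score = 2·TP/(2·TP+FP+FN).
receipt: TP=26, FP=3+12=15, FN=28+19=47 → 52/114 = 0.45614

0.4561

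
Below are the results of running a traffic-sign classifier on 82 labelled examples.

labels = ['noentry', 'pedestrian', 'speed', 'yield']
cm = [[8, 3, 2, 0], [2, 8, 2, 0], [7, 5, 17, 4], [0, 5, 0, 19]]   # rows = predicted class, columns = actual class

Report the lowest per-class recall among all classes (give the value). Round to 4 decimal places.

Per-class recall (TP/(TP+FN)):
  noentry: TP=8, FN=2+7+0=9 → 8/17 = 0.47059
  pedestrian: TP=8, FN=3+5+5=13 → 8/21 = 0.38095
  speed: TP=17, FN=2+2+0=4 → 17/21 = 0.80952
  yield: TP=19, FN=0+0+4=4 → 19/23 = 0.82609
Lowest is class 'pedestrian' with recall = 0.3810.

0.3810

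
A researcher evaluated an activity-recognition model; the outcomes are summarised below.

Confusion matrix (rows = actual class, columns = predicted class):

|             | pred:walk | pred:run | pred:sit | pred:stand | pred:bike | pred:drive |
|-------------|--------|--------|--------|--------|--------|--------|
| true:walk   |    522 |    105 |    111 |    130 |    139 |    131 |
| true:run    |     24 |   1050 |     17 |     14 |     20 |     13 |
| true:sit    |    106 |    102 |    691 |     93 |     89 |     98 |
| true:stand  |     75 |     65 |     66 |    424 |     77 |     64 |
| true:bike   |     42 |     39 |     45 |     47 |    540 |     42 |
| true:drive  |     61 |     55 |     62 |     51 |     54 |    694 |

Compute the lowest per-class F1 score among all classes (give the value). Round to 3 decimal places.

0.530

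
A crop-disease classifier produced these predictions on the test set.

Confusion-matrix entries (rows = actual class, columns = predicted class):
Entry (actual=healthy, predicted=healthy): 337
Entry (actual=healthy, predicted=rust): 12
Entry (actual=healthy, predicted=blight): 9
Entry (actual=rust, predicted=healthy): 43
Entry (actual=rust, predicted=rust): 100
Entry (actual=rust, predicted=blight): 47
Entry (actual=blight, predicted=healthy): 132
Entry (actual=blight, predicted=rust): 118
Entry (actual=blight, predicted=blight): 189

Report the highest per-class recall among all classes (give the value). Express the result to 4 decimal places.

Per-class recall (TP/(TP+FN)):
  healthy: TP=337, FN=12+9=21 → 337/358 = 0.94134
  rust: TP=100, FN=43+47=90 → 100/190 = 0.52632
  blight: TP=189, FN=132+118=250 → 189/439 = 0.43052
Highest is class 'healthy' with recall = 0.9413.

0.9413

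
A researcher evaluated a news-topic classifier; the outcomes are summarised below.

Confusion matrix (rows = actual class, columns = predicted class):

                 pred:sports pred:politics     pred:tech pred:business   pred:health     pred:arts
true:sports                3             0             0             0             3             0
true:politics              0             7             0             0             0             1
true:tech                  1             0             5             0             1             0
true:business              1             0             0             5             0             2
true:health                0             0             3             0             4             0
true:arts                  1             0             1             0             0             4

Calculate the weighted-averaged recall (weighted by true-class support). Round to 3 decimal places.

0.667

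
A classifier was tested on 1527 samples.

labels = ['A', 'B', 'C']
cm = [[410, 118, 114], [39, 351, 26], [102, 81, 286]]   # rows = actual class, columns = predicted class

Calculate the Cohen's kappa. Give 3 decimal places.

Observed agreement pₒ = trace/N = 1047/1527 = 0.6857
Expected agreement pₑ = Σ (rowᵢ·colᵢ)/N² = (642·551 + 416·550 + 469·426)/1527² = 0.3355
κ = (pₒ − pₑ)/(1 − pₑ) = (0.6857 − 0.3355)/(1 − 0.3355) = 0.527

0.527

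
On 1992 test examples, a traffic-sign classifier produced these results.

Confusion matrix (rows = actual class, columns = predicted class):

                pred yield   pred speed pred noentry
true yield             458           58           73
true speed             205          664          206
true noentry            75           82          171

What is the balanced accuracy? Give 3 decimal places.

Balanced accuracy = mean of per-class recall.
  yield: recall = 458/589 = 0.7776
  speed: recall = 664/1075 = 0.6177
  noentry: recall = 171/328 = 0.5213
Mean = (0.7776 + 0.6177 + 0.5213) / 3 = 0.639

0.639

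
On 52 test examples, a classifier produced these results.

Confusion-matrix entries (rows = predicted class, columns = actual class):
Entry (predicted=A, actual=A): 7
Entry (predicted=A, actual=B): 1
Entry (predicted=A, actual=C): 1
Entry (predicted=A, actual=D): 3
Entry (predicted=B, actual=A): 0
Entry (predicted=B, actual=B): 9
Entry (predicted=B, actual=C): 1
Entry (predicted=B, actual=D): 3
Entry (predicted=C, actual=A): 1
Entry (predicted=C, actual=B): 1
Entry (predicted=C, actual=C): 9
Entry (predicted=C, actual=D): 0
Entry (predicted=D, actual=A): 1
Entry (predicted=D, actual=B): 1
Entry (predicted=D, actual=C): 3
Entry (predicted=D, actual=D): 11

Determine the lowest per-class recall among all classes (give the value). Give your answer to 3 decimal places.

0.643

Per-class recall (TP/(TP+FN)):
  A: TP=7, FN=0+1+1=2 → 7/9 = 0.7778
  B: TP=9, FN=1+1+1=3 → 9/12 = 0.7500
  C: TP=9, FN=1+1+3=5 → 9/14 = 0.6429
  D: TP=11, FN=3+3+0=6 → 11/17 = 0.6471
Lowest is class 'C' with recall = 0.643.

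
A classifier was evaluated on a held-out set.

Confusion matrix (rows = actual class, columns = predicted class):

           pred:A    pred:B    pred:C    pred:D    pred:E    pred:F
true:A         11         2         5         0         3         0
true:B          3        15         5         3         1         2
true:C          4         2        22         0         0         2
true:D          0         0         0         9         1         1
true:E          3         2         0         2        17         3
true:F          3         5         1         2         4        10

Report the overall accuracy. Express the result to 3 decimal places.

Accuracy = trace / total = (11+15+22+9+17+10=84) / 143 = 84/143 = 0.587

0.587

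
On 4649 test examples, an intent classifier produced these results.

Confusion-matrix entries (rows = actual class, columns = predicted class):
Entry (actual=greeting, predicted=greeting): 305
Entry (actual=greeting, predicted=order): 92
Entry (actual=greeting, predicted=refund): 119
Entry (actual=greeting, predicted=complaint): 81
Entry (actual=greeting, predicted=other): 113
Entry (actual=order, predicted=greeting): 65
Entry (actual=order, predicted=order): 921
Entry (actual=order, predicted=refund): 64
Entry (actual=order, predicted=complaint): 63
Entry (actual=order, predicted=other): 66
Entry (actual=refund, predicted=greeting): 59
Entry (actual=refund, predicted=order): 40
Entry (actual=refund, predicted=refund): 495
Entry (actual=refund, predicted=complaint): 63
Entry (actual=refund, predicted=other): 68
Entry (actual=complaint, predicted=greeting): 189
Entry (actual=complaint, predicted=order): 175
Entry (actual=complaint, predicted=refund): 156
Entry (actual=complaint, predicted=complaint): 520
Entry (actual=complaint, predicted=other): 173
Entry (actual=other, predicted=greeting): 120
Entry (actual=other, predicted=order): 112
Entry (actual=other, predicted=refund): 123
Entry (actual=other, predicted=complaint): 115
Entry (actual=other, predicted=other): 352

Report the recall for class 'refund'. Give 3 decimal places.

0.683

One-vs-rest for 'refund': TP = diagonal; FP = other classes predicted 'refund'; FN = 'refund' predicted as other.
recall = TP/(TP+FN).
refund: TP=495, FN=59+40+63+68=230 → 495/725 = 0.6828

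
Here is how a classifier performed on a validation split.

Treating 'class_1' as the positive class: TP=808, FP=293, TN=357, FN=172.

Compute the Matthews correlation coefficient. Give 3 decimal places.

MCC = (TP·TN − FP·FN) / √((TP+FP)(TP+FN)(TN+FP)(TN+FN))
Numerator = 808·357 − 293·172 = 238060
Denominator = √(1101·980·650·529) = √371007273000 = 609103.6636
MCC = 238060 / 609103.6636 = 0.391

0.391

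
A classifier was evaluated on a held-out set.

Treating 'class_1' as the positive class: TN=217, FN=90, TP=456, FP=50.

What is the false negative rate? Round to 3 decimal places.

0.165

FNR = FN/(FN+TP) = 90/(90+456) = 0.165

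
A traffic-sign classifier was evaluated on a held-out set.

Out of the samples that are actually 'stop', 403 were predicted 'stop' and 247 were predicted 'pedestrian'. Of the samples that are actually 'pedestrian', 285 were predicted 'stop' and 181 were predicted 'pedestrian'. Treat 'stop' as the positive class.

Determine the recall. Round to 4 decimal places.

Recall = TP/(TP+FN) = 403/(403+247) = 403/650 = 0.6200

0.6200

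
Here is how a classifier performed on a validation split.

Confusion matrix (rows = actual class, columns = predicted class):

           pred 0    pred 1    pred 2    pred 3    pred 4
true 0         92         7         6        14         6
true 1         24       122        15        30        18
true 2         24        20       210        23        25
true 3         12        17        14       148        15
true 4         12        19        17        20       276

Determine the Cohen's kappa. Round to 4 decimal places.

0.6365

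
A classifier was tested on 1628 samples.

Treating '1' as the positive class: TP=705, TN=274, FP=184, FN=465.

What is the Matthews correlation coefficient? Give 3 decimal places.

0.181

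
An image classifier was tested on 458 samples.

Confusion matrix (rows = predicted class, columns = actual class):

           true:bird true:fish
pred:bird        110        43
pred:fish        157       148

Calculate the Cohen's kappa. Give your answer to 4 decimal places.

Observed agreement pₒ = trace/N = 258/458 = 0.56332
Expected agreement pₑ = Σ (rowᵢ·colᵢ)/N² = (267·153 + 191·305)/458² = 0.47246
κ = (pₒ − pₑ)/(1 − pₑ) = (0.56332 − 0.47246)/(1 − 0.47246) = 0.1722

0.1722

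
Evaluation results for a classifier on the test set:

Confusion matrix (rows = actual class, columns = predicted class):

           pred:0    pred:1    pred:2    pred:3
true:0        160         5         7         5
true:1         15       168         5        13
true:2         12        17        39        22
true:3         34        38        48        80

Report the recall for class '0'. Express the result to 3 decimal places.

Take TP from the diagonal, FP from the rest of the '0' prediction marginal, FN from the rest of the '0' actual marginal.
recall = TP/(TP+FN).
0: TP=160, FN=5+7+5=17 → 160/177 = 0.9040

0.904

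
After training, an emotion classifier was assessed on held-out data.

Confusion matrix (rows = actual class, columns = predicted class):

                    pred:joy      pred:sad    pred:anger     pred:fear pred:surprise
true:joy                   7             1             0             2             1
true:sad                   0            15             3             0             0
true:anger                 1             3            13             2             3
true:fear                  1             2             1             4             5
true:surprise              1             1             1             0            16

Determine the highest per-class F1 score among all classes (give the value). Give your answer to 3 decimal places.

0.750

Per-class F1 score (2·TP/(2·TP+FP+FN)):
  joy: TP=7, FP=0+1+1+1=3, FN=1+0+2+1=4 → 14/21 = 0.6667
  sad: TP=15, FP=1+3+2+1=7, FN=0+3+0+0=3 → 30/40 = 0.7500
  anger: TP=13, FP=0+3+1+1=5, FN=1+3+2+3=9 → 26/40 = 0.6500
  fear: TP=4, FP=2+0+2+0=4, FN=1+2+1+5=9 → 8/21 = 0.3810
  surprise: TP=16, FP=1+0+3+5=9, FN=1+1+1+0=3 → 32/44 = 0.7273
Highest is class 'sad' with F1 score = 0.750.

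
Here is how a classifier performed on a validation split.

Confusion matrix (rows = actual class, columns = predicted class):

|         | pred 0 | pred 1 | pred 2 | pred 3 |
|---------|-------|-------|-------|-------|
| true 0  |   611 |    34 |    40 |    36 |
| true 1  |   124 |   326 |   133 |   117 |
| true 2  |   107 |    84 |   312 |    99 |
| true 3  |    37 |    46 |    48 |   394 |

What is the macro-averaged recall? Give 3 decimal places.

0.645

Per-class recall (TP/(TP+FN)):
  0: TP=611, FN=34+40+36=110 → 611/721 = 0.8474
  1: TP=326, FN=124+133+117=374 → 326/700 = 0.4657
  2: TP=312, FN=107+84+99=290 → 312/602 = 0.5183
  3: TP=394, FN=37+46+48=131 → 394/525 = 0.7505
Macro-recall = mean = (0.8474 + 0.4657 + 0.5183 + 0.7505) / 4 = 0.645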